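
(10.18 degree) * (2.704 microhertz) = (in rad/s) 4.804e-07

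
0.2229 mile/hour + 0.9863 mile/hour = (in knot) 1.051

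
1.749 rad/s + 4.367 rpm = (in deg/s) 126.4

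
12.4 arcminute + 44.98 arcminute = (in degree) 0.9563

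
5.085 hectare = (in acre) 12.57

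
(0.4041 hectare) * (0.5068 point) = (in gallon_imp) 158.9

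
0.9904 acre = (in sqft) 4.314e+04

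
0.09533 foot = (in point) 82.37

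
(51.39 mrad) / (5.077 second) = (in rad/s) 0.01012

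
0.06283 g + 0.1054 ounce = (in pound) 0.006726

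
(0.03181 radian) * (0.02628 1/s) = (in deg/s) 0.0479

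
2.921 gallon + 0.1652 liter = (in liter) 11.22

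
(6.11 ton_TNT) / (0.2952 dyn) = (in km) 8.66e+12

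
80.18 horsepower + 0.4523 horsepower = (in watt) 6.013e+04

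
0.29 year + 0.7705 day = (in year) 0.2921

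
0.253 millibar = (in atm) 0.0002497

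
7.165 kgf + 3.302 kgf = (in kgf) 10.47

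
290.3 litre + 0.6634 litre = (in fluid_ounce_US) 9839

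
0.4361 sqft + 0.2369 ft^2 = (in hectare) 6.252e-06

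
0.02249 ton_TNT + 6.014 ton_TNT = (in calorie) 6.036e+09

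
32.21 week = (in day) 225.5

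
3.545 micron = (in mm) 0.003545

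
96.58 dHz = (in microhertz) 9.658e+06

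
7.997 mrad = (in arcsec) 1649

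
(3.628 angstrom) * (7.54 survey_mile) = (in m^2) 4.402e-06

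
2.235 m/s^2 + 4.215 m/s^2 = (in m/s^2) 6.45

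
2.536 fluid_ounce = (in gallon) 0.01981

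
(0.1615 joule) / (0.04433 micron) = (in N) 3.643e+06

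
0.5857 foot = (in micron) 1.785e+05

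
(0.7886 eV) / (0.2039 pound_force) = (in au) 9.312e-31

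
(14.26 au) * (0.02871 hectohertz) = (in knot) 1.191e+13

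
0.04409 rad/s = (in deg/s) 2.526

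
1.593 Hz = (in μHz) 1.593e+06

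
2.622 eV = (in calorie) 1.004e-19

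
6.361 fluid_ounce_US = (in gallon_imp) 0.04138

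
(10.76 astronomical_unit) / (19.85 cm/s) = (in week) 1.341e+07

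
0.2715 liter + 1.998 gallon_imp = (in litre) 9.355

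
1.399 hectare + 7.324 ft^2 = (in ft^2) 1.506e+05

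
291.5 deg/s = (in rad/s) 5.088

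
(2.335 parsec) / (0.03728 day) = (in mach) 6.569e+10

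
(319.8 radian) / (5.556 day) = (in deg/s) 0.03817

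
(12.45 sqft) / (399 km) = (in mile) 1.801e-09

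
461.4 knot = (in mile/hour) 531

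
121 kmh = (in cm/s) 3361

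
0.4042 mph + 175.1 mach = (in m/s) 5.962e+04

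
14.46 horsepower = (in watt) 1.078e+04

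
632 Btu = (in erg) 6.668e+12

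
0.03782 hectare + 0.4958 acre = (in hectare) 0.2385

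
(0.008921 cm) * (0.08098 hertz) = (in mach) 2.122e-08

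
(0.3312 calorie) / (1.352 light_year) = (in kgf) 1.105e-17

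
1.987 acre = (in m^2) 8041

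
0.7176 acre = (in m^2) 2904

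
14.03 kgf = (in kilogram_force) 14.03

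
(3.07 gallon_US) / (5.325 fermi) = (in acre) 5.393e+08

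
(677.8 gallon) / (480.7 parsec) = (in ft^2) 1.862e-18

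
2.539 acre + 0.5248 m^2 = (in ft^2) 1.106e+05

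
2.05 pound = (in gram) 929.9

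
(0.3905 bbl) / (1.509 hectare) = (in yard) 4.499e-06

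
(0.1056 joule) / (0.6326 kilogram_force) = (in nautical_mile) 9.191e-06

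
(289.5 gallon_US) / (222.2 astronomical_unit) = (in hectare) 3.297e-18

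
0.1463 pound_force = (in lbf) 0.1463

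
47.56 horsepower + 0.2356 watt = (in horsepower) 47.56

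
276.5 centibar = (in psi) 40.1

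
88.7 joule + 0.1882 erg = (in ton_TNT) 2.12e-08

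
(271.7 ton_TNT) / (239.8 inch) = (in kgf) 1.903e+10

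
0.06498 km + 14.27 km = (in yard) 1.568e+04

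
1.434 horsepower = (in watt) 1069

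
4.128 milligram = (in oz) 0.0001456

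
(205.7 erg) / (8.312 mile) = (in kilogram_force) 1.568e-10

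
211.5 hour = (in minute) 1.269e+04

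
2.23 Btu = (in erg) 2.353e+10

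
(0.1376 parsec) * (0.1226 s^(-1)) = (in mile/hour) 1.164e+15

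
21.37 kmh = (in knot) 11.54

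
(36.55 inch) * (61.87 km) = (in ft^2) 6.183e+05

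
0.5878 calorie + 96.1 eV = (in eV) 1.535e+19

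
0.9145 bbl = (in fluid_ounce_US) 4916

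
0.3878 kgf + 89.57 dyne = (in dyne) 3.804e+05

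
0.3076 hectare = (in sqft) 3.311e+04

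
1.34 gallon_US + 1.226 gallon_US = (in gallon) 2.566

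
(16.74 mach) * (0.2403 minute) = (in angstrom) 8.218e+14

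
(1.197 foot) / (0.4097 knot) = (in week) 2.862e-06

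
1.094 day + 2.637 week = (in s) 1.689e+06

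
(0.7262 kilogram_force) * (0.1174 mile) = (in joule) 1346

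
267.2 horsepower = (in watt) 1.993e+05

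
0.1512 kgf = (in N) 1.483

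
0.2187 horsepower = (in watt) 163.1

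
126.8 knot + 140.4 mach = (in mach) 140.6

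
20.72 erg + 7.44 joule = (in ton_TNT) 1.778e-09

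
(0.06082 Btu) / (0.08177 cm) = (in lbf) 1.764e+04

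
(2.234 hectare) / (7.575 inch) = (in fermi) 1.161e+20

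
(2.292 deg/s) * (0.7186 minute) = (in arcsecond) 3.558e+05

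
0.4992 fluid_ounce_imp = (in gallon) 0.003747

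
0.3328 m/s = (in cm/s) 33.28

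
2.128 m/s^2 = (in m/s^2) 2.128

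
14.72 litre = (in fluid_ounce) 497.7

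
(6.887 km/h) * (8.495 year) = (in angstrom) 5.125e+18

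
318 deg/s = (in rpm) 53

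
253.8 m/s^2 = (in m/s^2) 253.8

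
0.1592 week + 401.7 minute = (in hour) 33.44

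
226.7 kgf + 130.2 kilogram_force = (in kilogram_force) 356.9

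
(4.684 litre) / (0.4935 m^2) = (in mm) 9.491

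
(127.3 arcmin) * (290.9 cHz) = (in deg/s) 6.172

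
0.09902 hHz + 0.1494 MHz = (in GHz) 0.0001494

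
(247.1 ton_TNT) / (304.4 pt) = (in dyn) 9.628e+17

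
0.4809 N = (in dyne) 4.809e+04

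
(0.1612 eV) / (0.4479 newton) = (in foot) 1.892e-19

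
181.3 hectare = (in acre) 448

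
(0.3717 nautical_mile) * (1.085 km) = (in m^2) 7.469e+05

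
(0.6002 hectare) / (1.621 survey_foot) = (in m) 1.215e+04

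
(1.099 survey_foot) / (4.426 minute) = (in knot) 0.002452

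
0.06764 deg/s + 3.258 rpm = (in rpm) 3.269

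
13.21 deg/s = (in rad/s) 0.2306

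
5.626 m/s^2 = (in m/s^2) 5.626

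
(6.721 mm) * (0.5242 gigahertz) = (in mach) 1.035e+04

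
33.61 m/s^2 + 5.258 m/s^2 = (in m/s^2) 38.87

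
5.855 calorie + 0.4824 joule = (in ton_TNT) 5.97e-09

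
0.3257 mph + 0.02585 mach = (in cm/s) 894.8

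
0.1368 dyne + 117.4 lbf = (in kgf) 53.25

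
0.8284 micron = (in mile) 5.147e-10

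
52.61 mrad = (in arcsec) 1.085e+04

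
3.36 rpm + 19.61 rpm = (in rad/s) 2.405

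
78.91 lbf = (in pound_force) 78.91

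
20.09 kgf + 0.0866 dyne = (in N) 197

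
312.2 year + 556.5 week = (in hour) 2.828e+06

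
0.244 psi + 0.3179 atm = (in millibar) 338.9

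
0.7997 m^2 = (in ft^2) 8.608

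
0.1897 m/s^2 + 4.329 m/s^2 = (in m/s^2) 4.519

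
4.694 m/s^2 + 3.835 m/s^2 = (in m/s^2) 8.529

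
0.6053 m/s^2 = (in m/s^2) 0.6053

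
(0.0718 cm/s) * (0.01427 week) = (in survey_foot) 20.33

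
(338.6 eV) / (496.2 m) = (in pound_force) 2.458e-20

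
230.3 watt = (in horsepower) 0.3088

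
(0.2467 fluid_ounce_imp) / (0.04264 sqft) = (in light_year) 1.87e-19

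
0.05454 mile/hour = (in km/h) 0.08777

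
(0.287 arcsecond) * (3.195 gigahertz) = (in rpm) 4.245e+04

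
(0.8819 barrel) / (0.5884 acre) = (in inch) 0.002318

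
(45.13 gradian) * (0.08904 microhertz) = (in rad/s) 6.312e-08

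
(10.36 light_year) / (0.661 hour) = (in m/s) 4.119e+13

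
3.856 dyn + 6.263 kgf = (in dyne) 6.142e+06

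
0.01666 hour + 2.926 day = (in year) 0.008018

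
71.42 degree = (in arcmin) 4285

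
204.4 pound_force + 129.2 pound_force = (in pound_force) 333.6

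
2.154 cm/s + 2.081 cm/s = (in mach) 0.0001244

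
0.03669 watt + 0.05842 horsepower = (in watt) 43.6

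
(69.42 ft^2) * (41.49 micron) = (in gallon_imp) 0.05886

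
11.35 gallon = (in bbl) 0.2702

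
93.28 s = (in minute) 1.555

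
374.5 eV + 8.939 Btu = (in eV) 5.886e+22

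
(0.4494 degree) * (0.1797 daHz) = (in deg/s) 0.8076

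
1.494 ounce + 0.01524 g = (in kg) 0.04237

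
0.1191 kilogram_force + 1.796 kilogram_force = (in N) 18.78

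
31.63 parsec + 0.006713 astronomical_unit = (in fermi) 9.76e+32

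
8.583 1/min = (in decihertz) 1.431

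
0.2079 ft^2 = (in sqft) 0.2079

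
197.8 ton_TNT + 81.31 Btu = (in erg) 8.276e+18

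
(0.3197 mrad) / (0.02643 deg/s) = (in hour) 0.0001925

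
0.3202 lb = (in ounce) 5.123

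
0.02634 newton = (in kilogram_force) 0.002686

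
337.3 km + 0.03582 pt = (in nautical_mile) 182.1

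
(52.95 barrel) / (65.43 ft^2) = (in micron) 1.385e+06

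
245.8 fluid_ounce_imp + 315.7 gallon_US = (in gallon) 317.5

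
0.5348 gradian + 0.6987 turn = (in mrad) 4398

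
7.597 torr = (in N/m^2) 1013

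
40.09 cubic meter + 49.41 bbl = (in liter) 4.795e+04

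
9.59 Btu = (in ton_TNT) 2.418e-06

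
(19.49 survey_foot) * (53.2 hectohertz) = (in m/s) 3.16e+04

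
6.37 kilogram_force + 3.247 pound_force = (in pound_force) 17.29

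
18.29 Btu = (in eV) 1.204e+23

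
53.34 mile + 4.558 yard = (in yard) 9.388e+04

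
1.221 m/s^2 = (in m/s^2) 1.221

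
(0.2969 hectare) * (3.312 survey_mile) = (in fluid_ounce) 5.351e+11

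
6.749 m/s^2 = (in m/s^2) 6.749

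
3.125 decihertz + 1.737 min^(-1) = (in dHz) 3.414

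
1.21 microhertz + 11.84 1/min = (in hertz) 0.1973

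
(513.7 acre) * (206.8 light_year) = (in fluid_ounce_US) 1.375e+29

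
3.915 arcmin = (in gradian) 0.0725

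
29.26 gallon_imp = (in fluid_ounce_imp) 4682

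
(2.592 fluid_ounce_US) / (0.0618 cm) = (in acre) 3.065e-05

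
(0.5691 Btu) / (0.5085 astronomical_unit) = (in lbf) 1.774e-09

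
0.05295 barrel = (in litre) 8.418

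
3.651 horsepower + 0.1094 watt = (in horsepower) 3.651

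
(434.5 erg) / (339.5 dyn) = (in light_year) 1.353e-18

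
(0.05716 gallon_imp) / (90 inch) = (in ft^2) 0.001224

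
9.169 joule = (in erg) 9.169e+07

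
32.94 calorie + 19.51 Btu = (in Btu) 19.64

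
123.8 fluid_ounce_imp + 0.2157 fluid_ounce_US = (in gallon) 0.9309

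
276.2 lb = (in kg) 125.3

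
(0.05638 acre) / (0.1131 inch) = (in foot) 2.606e+05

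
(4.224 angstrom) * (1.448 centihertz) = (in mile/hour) 1.368e-11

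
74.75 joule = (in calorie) 17.87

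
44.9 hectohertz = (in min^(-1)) 2.694e+05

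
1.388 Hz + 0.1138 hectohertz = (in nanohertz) 1.277e+10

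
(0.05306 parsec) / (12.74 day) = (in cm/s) 1.487e+11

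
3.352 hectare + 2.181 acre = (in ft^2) 4.558e+05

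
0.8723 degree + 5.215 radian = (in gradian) 333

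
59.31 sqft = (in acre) 0.001362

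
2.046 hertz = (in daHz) 0.2046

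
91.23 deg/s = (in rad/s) 1.592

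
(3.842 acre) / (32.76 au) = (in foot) 1.041e-08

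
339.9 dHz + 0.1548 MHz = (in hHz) 1548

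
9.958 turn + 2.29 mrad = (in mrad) 6.257e+04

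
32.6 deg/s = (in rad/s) 0.569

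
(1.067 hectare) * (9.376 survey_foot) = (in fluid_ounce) 1.031e+09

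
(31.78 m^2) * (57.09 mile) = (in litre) 2.92e+09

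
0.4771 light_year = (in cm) 4.514e+17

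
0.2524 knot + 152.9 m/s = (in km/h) 550.9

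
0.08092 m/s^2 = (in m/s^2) 0.08092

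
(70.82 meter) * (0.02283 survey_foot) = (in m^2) 0.4928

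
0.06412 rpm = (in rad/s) 0.006715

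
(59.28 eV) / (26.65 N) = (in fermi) 0.0003564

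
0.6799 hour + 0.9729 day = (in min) 1442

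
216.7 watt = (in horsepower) 0.2906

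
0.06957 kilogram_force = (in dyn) 6.822e+04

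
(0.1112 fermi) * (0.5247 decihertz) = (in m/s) 5.835e-18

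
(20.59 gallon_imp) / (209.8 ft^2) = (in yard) 0.005252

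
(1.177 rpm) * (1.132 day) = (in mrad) 1.205e+07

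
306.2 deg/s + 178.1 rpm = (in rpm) 229.1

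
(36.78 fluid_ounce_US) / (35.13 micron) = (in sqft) 333.3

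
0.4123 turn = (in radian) 2.591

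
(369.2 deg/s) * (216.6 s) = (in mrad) 1.396e+06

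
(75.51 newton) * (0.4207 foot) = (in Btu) 0.009177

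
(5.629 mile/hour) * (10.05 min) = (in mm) 1.517e+06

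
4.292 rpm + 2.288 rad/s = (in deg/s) 156.8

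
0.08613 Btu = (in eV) 5.672e+20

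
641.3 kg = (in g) 6.413e+05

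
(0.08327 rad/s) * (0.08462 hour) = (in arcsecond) 5.232e+06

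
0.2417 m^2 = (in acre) 5.973e-05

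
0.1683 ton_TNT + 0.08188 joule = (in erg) 7.042e+15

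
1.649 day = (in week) 0.2356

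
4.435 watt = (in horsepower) 0.005947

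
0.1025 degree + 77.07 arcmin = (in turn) 0.003853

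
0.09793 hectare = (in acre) 0.242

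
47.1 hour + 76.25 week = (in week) 76.53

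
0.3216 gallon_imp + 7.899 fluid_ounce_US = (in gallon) 0.4479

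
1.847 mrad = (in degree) 0.1058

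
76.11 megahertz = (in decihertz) 7.611e+08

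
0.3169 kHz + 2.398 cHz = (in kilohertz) 0.3169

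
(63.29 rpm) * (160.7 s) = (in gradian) 6.78e+04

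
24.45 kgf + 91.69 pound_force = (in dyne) 6.476e+07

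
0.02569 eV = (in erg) 4.116e-14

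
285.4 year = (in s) 9e+09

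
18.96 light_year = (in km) 1.794e+14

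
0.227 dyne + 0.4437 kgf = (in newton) 4.351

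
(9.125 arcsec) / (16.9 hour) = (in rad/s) 7.271e-10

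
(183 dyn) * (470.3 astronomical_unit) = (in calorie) 3.077e+10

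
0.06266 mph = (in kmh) 0.1008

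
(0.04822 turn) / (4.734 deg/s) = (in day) 4.244e-05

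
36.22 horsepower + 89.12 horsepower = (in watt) 9.347e+04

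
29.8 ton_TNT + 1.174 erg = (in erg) 1.247e+18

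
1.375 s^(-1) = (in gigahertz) 1.375e-09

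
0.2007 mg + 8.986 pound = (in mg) 4.076e+06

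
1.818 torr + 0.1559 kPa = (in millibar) 3.983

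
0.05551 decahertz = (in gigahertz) 5.551e-10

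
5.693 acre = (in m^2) 2.304e+04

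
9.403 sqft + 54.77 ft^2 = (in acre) 0.001473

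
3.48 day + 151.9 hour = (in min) 1.413e+04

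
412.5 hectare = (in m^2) 4.125e+06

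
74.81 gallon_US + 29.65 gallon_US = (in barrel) 2.487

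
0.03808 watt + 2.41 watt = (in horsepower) 0.003283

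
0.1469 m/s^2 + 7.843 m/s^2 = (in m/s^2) 7.99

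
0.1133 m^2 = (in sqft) 1.22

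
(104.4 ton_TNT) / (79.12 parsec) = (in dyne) 0.01789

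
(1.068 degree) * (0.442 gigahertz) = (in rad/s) 8.239e+06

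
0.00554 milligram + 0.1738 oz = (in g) 4.927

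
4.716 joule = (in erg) 4.716e+07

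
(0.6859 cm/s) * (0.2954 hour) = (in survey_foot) 23.93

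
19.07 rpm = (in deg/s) 114.4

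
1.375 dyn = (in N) 1.375e-05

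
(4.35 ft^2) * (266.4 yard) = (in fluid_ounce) 3.329e+06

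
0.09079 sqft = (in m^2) 0.008435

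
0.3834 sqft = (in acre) 8.802e-06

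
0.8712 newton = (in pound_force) 0.1959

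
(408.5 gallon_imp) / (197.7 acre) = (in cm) 0.0002321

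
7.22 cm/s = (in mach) 0.000212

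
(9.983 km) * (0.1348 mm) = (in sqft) 14.49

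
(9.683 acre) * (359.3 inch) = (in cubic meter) 3.576e+05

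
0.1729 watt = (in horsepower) 0.0002319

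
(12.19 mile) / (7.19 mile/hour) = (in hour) 1.695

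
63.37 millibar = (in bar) 0.06337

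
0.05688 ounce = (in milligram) 1613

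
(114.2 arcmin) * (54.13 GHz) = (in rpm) 1.717e+10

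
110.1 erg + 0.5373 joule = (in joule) 0.5373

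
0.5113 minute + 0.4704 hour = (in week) 0.002851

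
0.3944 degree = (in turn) 0.001096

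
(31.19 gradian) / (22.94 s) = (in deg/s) 1.224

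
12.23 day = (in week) 1.747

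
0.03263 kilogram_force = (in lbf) 0.07194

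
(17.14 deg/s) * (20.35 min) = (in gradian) 2.325e+04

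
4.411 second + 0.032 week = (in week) 0.03201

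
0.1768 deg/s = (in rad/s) 0.003086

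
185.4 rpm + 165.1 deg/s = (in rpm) 212.9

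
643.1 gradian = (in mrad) 1.01e+04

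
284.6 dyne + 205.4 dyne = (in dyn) 490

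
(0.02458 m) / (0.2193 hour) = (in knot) 6.052e-05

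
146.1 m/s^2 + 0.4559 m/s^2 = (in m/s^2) 146.6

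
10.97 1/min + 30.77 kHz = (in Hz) 3.077e+04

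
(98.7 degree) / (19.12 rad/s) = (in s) 0.0901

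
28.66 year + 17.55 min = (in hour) 2.511e+05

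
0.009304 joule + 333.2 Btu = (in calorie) 8.402e+04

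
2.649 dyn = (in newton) 2.649e-05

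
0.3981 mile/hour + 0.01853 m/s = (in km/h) 0.7074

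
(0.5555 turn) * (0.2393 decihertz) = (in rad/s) 0.08352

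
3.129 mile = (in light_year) 5.323e-13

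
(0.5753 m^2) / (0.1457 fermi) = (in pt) 1.119e+19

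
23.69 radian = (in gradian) 1508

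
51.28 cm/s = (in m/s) 0.5128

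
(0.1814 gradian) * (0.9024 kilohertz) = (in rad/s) 2.571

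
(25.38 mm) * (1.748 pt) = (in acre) 3.867e-09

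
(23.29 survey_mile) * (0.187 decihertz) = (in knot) 1362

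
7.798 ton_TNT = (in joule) 3.263e+10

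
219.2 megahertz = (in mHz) 2.192e+11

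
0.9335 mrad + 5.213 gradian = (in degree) 4.745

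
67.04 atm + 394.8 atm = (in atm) 461.8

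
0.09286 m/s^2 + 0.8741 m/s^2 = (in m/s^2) 0.967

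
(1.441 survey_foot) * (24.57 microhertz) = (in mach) 3.169e-08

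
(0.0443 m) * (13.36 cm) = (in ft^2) 0.06371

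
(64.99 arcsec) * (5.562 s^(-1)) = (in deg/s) 0.1004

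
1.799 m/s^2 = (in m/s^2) 1.799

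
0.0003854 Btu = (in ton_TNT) 9.718e-11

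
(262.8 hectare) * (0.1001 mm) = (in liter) 2.631e+05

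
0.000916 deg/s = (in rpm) 0.0001527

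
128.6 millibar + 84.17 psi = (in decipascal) 5.932e+06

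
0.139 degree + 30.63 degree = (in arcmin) 1846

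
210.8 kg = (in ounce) 7436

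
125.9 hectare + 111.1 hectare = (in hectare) 237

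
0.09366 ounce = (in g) 2.655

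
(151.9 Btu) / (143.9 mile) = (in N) 0.692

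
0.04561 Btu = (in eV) 3.003e+20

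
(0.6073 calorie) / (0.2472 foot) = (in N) 33.72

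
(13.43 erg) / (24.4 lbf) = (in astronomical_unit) 8.271e-20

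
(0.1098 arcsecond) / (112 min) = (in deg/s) 4.539e-09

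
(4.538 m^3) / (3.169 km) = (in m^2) 0.001432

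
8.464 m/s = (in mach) 0.02486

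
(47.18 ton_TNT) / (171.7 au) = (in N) 0.007685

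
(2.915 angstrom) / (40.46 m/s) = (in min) 1.201e-13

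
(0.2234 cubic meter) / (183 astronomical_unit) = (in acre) 2.016e-18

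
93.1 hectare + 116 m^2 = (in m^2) 9.311e+05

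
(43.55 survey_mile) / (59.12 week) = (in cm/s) 0.196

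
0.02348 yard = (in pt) 60.86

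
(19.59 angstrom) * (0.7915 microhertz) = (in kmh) 5.582e-15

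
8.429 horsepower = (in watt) 6286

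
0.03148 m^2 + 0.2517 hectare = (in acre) 0.622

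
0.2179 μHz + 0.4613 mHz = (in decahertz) 4.615e-05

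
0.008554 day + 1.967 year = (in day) 718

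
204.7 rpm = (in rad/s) 21.44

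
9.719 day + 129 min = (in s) 8.475e+05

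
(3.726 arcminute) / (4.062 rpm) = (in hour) 7.078e-07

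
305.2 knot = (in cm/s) 1.57e+04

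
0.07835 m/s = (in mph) 0.1753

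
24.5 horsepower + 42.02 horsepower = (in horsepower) 66.52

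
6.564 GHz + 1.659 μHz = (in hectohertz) 6.564e+07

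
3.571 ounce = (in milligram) 1.012e+05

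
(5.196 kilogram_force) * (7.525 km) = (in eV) 2.393e+24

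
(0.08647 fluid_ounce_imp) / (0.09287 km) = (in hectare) 2.646e-12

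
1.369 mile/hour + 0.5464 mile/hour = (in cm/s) 85.63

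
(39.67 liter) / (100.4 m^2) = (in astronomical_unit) 2.641e-15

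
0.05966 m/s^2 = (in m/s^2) 0.05966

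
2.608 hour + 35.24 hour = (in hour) 37.85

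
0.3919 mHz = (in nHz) 3.919e+05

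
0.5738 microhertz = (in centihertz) 5.738e-05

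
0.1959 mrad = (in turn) 3.118e-05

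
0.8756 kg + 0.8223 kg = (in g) 1698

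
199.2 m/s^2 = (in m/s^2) 199.2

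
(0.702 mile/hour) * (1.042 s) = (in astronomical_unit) 2.186e-12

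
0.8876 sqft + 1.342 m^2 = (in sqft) 15.33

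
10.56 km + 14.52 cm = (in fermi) 1.056e+19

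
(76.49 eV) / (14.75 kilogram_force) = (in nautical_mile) 4.575e-23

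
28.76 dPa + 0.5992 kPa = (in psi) 0.08732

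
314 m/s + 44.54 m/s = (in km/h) 1291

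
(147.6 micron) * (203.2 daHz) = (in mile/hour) 0.6709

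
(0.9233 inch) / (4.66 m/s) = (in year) 1.596e-10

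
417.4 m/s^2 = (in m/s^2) 417.4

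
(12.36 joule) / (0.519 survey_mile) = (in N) 0.0148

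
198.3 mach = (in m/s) 6.752e+04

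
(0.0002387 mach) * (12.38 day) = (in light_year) 9.189e-12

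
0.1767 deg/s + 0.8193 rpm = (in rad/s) 0.08888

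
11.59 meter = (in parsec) 3.756e-16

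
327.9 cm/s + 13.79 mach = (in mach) 13.8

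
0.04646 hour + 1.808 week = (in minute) 1.823e+04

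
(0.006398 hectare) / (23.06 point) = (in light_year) 8.313e-13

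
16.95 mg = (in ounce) 0.0005979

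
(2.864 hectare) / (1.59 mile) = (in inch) 440.6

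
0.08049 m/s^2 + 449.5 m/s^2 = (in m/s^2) 449.6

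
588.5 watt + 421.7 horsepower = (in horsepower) 422.5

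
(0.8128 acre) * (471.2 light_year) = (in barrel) 9.223e+22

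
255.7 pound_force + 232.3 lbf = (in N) 2171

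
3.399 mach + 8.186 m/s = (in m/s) 1166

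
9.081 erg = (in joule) 9.081e-07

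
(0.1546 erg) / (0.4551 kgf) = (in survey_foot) 1.136e-08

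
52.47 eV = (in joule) 8.407e-18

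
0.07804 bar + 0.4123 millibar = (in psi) 1.138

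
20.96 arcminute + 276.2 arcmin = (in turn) 0.01376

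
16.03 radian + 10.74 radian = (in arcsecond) 5.522e+06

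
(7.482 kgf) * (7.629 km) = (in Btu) 530.6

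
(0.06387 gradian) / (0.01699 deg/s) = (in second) 3.383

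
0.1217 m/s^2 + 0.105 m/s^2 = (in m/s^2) 0.2267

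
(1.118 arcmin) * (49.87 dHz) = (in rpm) 0.01549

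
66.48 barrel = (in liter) 1.057e+04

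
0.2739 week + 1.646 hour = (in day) 1.986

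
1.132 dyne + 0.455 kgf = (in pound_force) 1.003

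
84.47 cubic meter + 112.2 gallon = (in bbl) 534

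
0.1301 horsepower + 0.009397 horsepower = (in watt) 104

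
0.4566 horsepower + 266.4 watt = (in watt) 606.9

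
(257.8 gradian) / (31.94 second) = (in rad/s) 0.1268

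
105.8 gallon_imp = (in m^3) 0.481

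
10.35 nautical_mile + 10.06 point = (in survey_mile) 11.91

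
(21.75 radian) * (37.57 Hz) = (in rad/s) 817.1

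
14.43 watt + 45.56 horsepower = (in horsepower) 45.58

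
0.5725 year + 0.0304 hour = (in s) 1.805e+07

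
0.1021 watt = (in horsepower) 0.0001369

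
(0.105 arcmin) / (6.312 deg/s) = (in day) 3.209e-09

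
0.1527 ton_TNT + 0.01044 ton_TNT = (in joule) 6.826e+08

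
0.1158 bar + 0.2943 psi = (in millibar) 136.1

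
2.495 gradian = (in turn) 0.006238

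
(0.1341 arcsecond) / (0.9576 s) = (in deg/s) 3.89e-05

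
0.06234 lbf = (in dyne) 2.773e+04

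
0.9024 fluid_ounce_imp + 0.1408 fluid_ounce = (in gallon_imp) 0.006556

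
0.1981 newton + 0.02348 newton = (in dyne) 2.216e+04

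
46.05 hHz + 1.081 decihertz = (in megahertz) 0.004605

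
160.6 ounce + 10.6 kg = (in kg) 15.15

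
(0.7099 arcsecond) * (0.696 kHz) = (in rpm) 0.02287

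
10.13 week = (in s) 6.127e+06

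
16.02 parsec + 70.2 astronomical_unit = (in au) 3.304e+06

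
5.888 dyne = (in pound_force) 1.324e-05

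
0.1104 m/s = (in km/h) 0.3974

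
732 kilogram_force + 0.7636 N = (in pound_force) 1614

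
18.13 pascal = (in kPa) 0.01813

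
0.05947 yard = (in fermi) 5.438e+13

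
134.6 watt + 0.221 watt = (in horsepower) 0.1808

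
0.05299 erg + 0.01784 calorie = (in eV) 4.659e+17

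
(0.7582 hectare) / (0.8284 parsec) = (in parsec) 9.613e-30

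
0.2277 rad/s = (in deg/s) 13.05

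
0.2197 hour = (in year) 2.508e-05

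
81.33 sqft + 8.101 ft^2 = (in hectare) 0.0008308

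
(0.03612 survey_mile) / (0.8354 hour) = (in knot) 0.03757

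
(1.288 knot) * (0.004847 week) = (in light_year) 2.053e-13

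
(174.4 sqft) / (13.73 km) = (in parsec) 3.824e-20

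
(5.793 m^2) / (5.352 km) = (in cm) 0.1082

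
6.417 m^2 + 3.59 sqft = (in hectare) 0.0006751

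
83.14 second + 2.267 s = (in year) 2.708e-06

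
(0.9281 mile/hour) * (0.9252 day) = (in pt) 9.401e+07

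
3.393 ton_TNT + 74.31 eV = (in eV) 8.861e+28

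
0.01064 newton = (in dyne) 1064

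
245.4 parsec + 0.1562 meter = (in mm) 7.572e+21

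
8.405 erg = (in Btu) 7.966e-10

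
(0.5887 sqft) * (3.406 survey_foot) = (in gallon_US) 15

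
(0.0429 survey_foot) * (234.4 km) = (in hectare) 0.3065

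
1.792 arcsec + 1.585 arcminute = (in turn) 7.476e-05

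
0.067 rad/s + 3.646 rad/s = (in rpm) 35.46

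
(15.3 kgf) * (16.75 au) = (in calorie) 8.986e+13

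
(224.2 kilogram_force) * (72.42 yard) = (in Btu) 138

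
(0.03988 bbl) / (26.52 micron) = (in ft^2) 2573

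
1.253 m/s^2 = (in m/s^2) 1.253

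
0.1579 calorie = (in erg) 6.607e+06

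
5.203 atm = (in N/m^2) 5.272e+05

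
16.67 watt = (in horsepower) 0.02235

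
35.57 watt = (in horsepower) 0.0477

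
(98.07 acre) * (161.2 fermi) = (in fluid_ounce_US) 0.002163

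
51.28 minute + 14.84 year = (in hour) 1.3e+05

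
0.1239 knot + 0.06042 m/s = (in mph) 0.2777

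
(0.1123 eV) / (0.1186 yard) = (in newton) 1.659e-19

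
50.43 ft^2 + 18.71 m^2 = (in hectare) 0.00234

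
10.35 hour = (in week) 0.06161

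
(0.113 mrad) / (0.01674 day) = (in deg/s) 4.476e-06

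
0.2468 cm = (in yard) 0.002699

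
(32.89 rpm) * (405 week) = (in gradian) 5.371e+10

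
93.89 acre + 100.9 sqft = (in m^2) 3.8e+05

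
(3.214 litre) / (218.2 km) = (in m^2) 1.473e-08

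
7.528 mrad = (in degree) 0.4313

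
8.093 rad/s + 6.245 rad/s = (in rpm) 136.9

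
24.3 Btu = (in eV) 1.6e+23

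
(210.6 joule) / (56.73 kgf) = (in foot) 1.242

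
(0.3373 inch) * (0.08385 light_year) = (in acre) 1.679e+09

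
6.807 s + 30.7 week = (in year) 0.5888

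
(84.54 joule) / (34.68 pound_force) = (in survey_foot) 1.798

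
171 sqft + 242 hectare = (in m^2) 2.42e+06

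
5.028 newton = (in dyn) 5.028e+05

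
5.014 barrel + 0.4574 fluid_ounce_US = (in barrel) 5.014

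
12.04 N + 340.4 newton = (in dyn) 3.524e+07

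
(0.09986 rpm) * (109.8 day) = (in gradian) 6.316e+06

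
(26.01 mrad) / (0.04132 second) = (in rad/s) 0.6295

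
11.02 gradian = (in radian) 0.1731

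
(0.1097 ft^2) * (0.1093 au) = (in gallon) 4.402e+10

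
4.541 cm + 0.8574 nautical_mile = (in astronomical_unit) 1.061e-08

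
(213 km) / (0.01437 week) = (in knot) 47.64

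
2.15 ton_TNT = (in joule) 8.996e+09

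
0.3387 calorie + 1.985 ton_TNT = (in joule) 8.305e+09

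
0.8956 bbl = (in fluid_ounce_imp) 5011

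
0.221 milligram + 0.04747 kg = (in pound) 0.1047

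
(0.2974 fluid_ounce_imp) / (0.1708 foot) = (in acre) 4.011e-08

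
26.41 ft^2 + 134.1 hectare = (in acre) 331.4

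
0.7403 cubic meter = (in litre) 740.3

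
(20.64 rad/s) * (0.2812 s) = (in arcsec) 1.197e+06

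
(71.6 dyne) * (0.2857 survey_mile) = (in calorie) 0.07868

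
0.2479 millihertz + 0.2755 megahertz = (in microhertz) 2.755e+11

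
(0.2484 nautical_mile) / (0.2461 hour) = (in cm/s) 51.93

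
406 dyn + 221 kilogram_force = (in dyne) 2.167e+08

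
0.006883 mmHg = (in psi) 0.0001331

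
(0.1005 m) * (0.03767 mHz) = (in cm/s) 0.0003786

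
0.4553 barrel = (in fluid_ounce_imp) 2548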